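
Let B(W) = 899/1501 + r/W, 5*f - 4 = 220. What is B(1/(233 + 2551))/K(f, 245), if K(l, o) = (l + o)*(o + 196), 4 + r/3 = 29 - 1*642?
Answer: -5524948775/137021787 ≈ -40.322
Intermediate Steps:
r = -1851 (r = -12 + 3*(29 - 1*642) = -12 + 3*(29 - 642) = -12 + 3*(-613) = -12 - 1839 = -1851)
f = 224/5 (f = ⅘ + (⅕)*220 = ⅘ + 44 = 224/5 ≈ 44.800)
K(l, o) = (196 + o)*(l + o) (K(l, o) = (l + o)*(196 + o) = (196 + o)*(l + o))
B(W) = 899/1501 - 1851/W
B(1/(233 + 2551))/K(f, 245) = (899/1501 - 1851/(1/(233 + 2551)))/(245² + 196*(224/5) + 196*245 + (224/5)*245) = (899/1501 - 1851/(1/2784))/(60025 + 43904/5 + 48020 + 10976) = (899/1501 - 1851/1/2784)/(639009/5) = (899/1501 - 1851*2784)*(5/639009) = (899/1501 - 5153184)*(5/639009) = -7734928285/1501*5/639009 = -5524948775/137021787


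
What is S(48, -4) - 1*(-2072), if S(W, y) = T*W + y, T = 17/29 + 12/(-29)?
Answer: 60212/29 ≈ 2076.3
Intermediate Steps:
T = 5/29 (T = 17*(1/29) + 12*(-1/29) = 17/29 - 12/29 = 5/29 ≈ 0.17241)
S(W, y) = y + 5*W/29 (S(W, y) = 5*W/29 + y = y + 5*W/29)
S(48, -4) - 1*(-2072) = (-4 + (5/29)*48) - 1*(-2072) = (-4 + 240/29) + 2072 = 124/29 + 2072 = 60212/29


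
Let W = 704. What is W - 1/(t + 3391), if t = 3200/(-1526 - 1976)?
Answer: 4178971113/5936041 ≈ 704.00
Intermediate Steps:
t = -1600/1751 (t = 3200/(-3502) = 3200*(-1/3502) = -1600/1751 ≈ -0.91376)
W - 1/(t + 3391) = 704 - 1/(-1600/1751 + 3391) = 704 - 1/5936041/1751 = 704 - 1*1751/5936041 = 704 - 1751/5936041 = 4178971113/5936041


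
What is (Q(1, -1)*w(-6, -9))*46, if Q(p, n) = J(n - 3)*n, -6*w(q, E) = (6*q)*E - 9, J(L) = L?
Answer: -9660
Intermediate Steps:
w(q, E) = 3/2 - E*q (w(q, E) = -((6*q)*E - 9)/6 = -(6*E*q - 9)/6 = -(-9 + 6*E*q)/6 = 3/2 - E*q)
Q(p, n) = n*(-3 + n) (Q(p, n) = (n - 3)*n = (-3 + n)*n = n*(-3 + n))
(Q(1, -1)*w(-6, -9))*46 = ((-(-3 - 1))*(3/2 - 1*(-9)*(-6)))*46 = ((-1*(-4))*(3/2 - 54))*46 = (4*(-105/2))*46 = -210*46 = -9660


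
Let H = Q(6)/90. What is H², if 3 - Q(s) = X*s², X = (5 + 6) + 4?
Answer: 32041/900 ≈ 35.601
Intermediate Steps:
X = 15 (X = 11 + 4 = 15)
Q(s) = 3 - 15*s²
H = -179/30 (H = (3 - 15*6²)/90 = (3 - 15*36)*(1/90) = (3 - 540)*(1/90) = -537*1/90 = -179/30 ≈ -5.9667)
H² = (-179/30)² = 32041/900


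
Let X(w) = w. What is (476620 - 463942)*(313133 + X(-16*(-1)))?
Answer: 3970103022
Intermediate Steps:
(476620 - 463942)*(313133 + X(-16*(-1))) = (476620 - 463942)*(313133 - 16*(-1)) = 12678*(313133 + 16) = 12678*313149 = 3970103022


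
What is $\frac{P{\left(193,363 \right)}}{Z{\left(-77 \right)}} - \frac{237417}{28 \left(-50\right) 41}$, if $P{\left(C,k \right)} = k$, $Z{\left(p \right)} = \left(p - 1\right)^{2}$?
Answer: $\frac{122106769}{29101800} \approx 4.1958$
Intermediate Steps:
$Z{\left(p \right)} = \left(-1 + p\right)^{2}$
$\frac{P{\left(193,363 \right)}}{Z{\left(-77 \right)}} - \frac{237417}{28 \left(-50\right) 41} = \frac{363}{\left(-1 - 77\right)^{2}} - \frac{237417}{28 \left(-50\right) 41} = \frac{363}{\left(-78\right)^{2}} - \frac{237417}{\left(-1400\right) 41} = \frac{363}{6084} - \frac{237417}{-57400} = 363 \cdot \frac{1}{6084} - - \frac{237417}{57400} = \frac{121}{2028} + \frac{237417}{57400} = \frac{122106769}{29101800}$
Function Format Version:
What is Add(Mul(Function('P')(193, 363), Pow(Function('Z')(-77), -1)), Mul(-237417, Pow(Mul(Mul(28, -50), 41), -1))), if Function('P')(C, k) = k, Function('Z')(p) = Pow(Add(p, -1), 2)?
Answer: Rational(122106769, 29101800) ≈ 4.1958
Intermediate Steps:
Function('Z')(p) = Pow(Add(-1, p), 2)
Add(Mul(Function('P')(193, 363), Pow(Function('Z')(-77), -1)), Mul(-237417, Pow(Mul(Mul(28, -50), 41), -1))) = Add(Mul(363, Pow(Pow(Add(-1, -77), 2), -1)), Mul(-237417, Pow(Mul(Mul(28, -50), 41), -1))) = Add(Mul(363, Pow(Pow(-78, 2), -1)), Mul(-237417, Pow(Mul(-1400, 41), -1))) = Add(Mul(363, Pow(6084, -1)), Mul(-237417, Pow(-57400, -1))) = Add(Mul(363, Rational(1, 6084)), Mul(-237417, Rational(-1, 57400))) = Add(Rational(121, 2028), Rational(237417, 57400)) = Rational(122106769, 29101800)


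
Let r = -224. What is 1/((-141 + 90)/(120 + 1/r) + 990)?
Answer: 26879/26598786 ≈ 0.0010105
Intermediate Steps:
1/((-141 + 90)/(120 + 1/r) + 990) = 1/((-141 + 90)/(120 + 1/(-224)) + 990) = 1/(-51/(120 - 1/224) + 990) = 1/(-51/26879/224 + 990) = 1/(-51*224/26879 + 990) = 1/(-11424/26879 + 990) = 1/(26598786/26879) = 26879/26598786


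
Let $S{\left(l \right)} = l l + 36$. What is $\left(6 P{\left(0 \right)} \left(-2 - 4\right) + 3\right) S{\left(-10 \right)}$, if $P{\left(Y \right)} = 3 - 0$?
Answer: $-14280$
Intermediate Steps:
$S{\left(l \right)} = 36 + l^{2}$ ($S{\left(l \right)} = l^{2} + 36 = 36 + l^{2}$)
$P{\left(Y \right)} = 3$ ($P{\left(Y \right)} = 3 + 0 = 3$)
$\left(6 P{\left(0 \right)} \left(-2 - 4\right) + 3\right) S{\left(-10 \right)} = \left(6 \cdot 3 \left(-2 - 4\right) + 3\right) \left(36 + \left(-10\right)^{2}\right) = \left(6 \cdot 3 \left(-6\right) + 3\right) \left(36 + 100\right) = \left(6 \left(-18\right) + 3\right) 136 = \left(-108 + 3\right) 136 = \left(-105\right) 136 = -14280$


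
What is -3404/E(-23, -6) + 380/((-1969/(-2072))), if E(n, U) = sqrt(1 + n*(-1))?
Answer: 787360/1969 - 851*sqrt(6)/3 ≈ -294.96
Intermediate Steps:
E(n, U) = sqrt(1 - n)
-3404/E(-23, -6) + 380/((-1969/(-2072))) = -3404/sqrt(1 - 1*(-23)) + 380/((-1969/(-2072))) = -3404/sqrt(1 + 23) + 380/((-1969*(-1/2072))) = -3404*sqrt(6)/12 + 380/(1969/2072) = -3404*sqrt(6)/12 + 380*(2072/1969) = -851*sqrt(6)/3 + 787360/1969 = 787360/1969 - 851*sqrt(6)/3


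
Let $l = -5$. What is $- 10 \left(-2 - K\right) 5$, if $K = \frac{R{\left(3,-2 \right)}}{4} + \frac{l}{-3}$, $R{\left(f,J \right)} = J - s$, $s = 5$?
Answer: $\frac{575}{6} \approx 95.833$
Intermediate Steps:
$R{\left(f,J \right)} = -5 + J$ ($R{\left(f,J \right)} = J - 5 = -5 + J$)
$K = - \frac{1}{12}$ ($K = \frac{-5 - 2}{4} - \frac{5}{-3} = \left(-7\right) \frac{1}{4} - - \frac{5}{3} = - \frac{7}{4} + \frac{5}{3} = - \frac{1}{12} \approx -0.083333$)
$- 10 \left(-2 - K\right) 5 = - 10 \left(-2 - - \frac{1}{12}\right) 5 = - 10 \left(-2 + \frac{1}{12}\right) 5 = \left(-10\right) \left(- \frac{23}{12}\right) 5 = \frac{115}{6} \cdot 5 = \frac{575}{6}$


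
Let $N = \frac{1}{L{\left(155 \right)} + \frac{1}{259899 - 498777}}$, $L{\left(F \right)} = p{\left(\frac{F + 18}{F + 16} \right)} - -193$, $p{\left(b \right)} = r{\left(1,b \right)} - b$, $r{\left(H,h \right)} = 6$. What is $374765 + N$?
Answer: $\frac{112255352339809}{299535311} \approx 3.7477 \cdot 10^{5}$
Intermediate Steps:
$p{\left(b \right)} = 6 - b$
$L{\left(F \right)} = 199 - \frac{18 + F}{16 + F}$ ($L{\left(F \right)} = \left(6 - \frac{F + 18}{F + 16}\right) - -193 = \left(6 - \frac{18 + F}{16 + F}\right) + 193 = 199 - \frac{18 + F}{16 + F}$)
$N = \frac{1512894}{299535311}$ ($N = \frac{1}{\frac{2 \left(1583 + 99 \cdot 155\right)}{16 + 155} + \frac{1}{259899 - 498777}} = \frac{1}{\frac{2 \left(1583 + 15345\right)}{171} + \frac{1}{-238878}} = \frac{1}{2 \cdot \frac{1}{171} \cdot 16928 - \frac{1}{238878}} = \frac{1}{\frac{33856}{171} - \frac{1}{238878}} = \frac{1}{\frac{299535311}{1512894}} = \frac{1512894}{299535311} \approx 0.0050508$)
$374765 + N = 374765 + \frac{1512894}{299535311} = \frac{112255352339809}{299535311}$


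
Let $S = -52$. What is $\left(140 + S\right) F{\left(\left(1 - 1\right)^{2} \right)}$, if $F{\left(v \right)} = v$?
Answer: $0$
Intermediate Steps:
$\left(140 + S\right) F{\left(\left(1 - 1\right)^{2} \right)} = \left(140 - 52\right) \left(1 - 1\right)^{2} = 88 \cdot 0^{2} = 88 \cdot 0 = 0$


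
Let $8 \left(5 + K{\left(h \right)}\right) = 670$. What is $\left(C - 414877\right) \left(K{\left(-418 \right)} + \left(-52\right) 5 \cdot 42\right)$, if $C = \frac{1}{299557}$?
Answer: $\frac{1347343063986780}{299557} \approx 4.4978 \cdot 10^{9}$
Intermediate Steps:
$C = \frac{1}{299557} \approx 3.3383 \cdot 10^{-6}$
$K{\left(h \right)} = \frac{315}{4}$ ($K{\left(h \right)} = -5 + \frac{1}{8} \cdot 670 = -5 + \frac{335}{4} = \frac{315}{4}$)
$\left(C - 414877\right) \left(K{\left(-418 \right)} + \left(-52\right) 5 \cdot 42\right) = \left(\frac{1}{299557} - 414877\right) \left(\frac{315}{4} + \left(-52\right) 5 \cdot 42\right) = - \frac{124279309488 \left(\frac{315}{4} - 10920\right)}{299557} = \left(- \frac{124279309488}{299557}\right) \left(- \frac{43365}{4}\right) = \frac{1347343063986780}{299557}$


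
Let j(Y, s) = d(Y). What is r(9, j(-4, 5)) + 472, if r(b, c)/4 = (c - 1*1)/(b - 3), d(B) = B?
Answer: 1406/3 ≈ 468.67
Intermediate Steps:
j(Y, s) = Y
r(b, c) = 4*(-1 + c)/(-3 + b) (r(b, c) = 4*((c - 1*1)/(b - 3)) = 4*((c - 1)/(-3 + b)) = 4*((-1 + c)/(-3 + b)) = 4*(-1 + c)/(-3 + b))
r(9, j(-4, 5)) + 472 = 4*(-1 - 4)/(-3 + 9) + 472 = 4*(-5)/6 + 472 = 4*(⅙)*(-5) + 472 = -10/3 + 472 = 1406/3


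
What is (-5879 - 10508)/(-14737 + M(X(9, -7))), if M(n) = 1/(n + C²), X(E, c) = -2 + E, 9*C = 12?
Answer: 1294573/1164214 ≈ 1.1120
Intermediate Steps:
C = 4/3 (C = (⅑)*12 = 4/3 ≈ 1.3333)
M(n) = 1/(16/9 + n) (M(n) = 1/(n + (4/3)²) = 1/(n + 16/9) = 1/(16/9 + n))
(-5879 - 10508)/(-14737 + M(X(9, -7))) = (-5879 - 10508)/(-14737 + 9/(16 + 9*(-2 + 9))) = -16387/(-14737 + 9/(16 + 9*7)) = -16387/(-14737 + 9/(16 + 63)) = -16387/(-14737 + 9/79) = -16387/(-1164214/79) = -16387*(-79/1164214) = 1294573/1164214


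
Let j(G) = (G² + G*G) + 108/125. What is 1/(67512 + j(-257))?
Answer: 125/24951358 ≈ 5.0097e-6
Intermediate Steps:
j(G) = 108/125 + 2*G² (j(G) = (G² + G²) + 108*(1/125) = 2*G² + 108/125 = 108/125 + 2*G²)
1/(67512 + j(-257)) = 1/(67512 + (108/125 + 2*(-257)²)) = 1/(67512 + (108/125 + 2*66049)) = 1/(67512 + (108/125 + 132098)) = 1/(67512 + 16512358/125) = 1/(24951358/125) = 125/24951358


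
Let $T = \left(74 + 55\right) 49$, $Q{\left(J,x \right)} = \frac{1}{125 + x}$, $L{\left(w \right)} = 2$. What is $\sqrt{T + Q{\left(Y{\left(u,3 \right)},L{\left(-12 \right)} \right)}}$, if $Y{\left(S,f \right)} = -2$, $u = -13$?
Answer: $\frac{4 \sqrt{6371971}}{127} \approx 79.505$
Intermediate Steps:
$T = 6321$ ($T = 129 \cdot 49 = 6321$)
$\sqrt{T + Q{\left(Y{\left(u,3 \right)},L{\left(-12 \right)} \right)}} = \sqrt{6321 + \frac{1}{125 + 2}} = \sqrt{6321 + \frac{1}{127}} = \sqrt{\frac{802768}{127}} = \frac{4 \sqrt{6371971}}{127}$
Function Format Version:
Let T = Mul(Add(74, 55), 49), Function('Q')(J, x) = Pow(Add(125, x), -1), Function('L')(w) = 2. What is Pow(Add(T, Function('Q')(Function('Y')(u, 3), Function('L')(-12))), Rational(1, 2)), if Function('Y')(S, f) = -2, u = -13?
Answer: Mul(Rational(4, 127), Pow(6371971, Rational(1, 2))) ≈ 79.505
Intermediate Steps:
T = 6321 (T = Mul(129, 49) = 6321)
Pow(Add(T, Function('Q')(Function('Y')(u, 3), Function('L')(-12))), Rational(1, 2)) = Pow(Add(6321, Pow(Add(125, 2), -1)), Rational(1, 2)) = Pow(Add(6321, Pow(127, -1)), Rational(1, 2)) = Pow(Add(6321, Rational(1, 127)), Rational(1, 2)) = Pow(Rational(802768, 127), Rational(1, 2)) = Mul(Rational(4, 127), Pow(6371971, Rational(1, 2)))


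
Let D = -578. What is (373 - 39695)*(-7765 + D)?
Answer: 328063446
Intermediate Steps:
(373 - 39695)*(-7765 + D) = (373 - 39695)*(-7765 - 578) = -39322*(-8343) = 328063446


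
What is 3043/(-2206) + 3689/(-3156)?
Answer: -8870821/3481068 ≈ -2.5483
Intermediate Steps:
3043/(-2206) + 3689/(-3156) = 3043*(-1/2206) + 3689*(-1/3156) = -3043/2206 - 3689/3156 = -8870821/3481068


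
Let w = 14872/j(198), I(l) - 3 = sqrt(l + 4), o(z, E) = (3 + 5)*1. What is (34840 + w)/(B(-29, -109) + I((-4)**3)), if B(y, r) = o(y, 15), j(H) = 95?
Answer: 36571392/17195 - 6649344*I*sqrt(15)/17195 ≈ 2126.9 - 1497.7*I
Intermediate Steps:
o(z, E) = 8 (o(z, E) = 8*1 = 8)
B(y, r) = 8
I(l) = 3 + sqrt(4 + l) (I(l) = 3 + sqrt(l + 4) = 3 + sqrt(4 + l))
w = 14872/95 ≈ 156.55
(34840 + w)/(B(-29, -109) + I((-4)**3)) = (34840 + 14872/95)/(8 + (3 + sqrt(4 + (-4)**3))) = 3324672/(95*(8 + (3 + sqrt(4 - 64)))) = 3324672/(95*(8 + (3 + sqrt(-60)))) = 3324672/(95*(8 + (3 + 2*I*sqrt(15)))) = 3324672/(95*(11 + 2*I*sqrt(15)))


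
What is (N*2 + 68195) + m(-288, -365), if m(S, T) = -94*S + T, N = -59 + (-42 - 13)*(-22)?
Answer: 97204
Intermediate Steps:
N = 1151 (N = -59 - 55*(-22) = -59 + 1210 = 1151)
m(S, T) = T - 94*S
(N*2 + 68195) + m(-288, -365) = (1151*2 + 68195) + (-365 - 94*(-288)) = (2302 + 68195) + (-365 + 27072) = 70497 + 26707 = 97204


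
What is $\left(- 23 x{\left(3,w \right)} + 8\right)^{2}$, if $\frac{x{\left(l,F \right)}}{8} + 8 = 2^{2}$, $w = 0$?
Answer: $553536$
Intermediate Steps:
$x{\left(l,F \right)} = -32$ ($x{\left(l,F \right)} = -64 + 8 \cdot 2^{2} = -64 + 8 \cdot 4 = -64 + 32 = -32$)
$\left(- 23 x{\left(3,w \right)} + 8\right)^{2} = \left(\left(-23\right) \left(-32\right) + 8\right)^{2} = \left(736 + 8\right)^{2} = 744^{2} = 553536$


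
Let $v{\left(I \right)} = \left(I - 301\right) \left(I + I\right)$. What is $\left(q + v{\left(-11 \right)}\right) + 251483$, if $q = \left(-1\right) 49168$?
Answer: $209179$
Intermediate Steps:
$v{\left(I \right)} = 2 I \left(-301 + I\right)$ ($v{\left(I \right)} = \left(-301 + I\right) 2 I = 2 I \left(-301 + I\right)$)
$q = -49168$
$\left(q + v{\left(-11 \right)}\right) + 251483 = \left(-49168 + 2 \left(-11\right) \left(-301 - 11\right)\right) + 251483 = \left(-49168 + 2 \left(-11\right) \left(-312\right)\right) + 251483 = \left(-49168 + 6864\right) + 251483 = -42304 + 251483 = 209179$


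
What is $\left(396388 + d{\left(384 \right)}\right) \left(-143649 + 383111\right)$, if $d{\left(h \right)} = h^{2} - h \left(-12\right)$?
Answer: $131333412824$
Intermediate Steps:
$d{\left(h \right)} = h^{2} + 12 h$ ($d{\left(h \right)} = h^{2} - - 12 h = h^{2} + 12 h$)
$\left(396388 + d{\left(384 \right)}\right) \left(-143649 + 383111\right) = \left(396388 + 384 \left(12 + 384\right)\right) \left(-143649 + 383111\right) = \left(396388 + 384 \cdot 396\right) 239462 = \left(396388 + 152064\right) 239462 = 548452 \cdot 239462 = 131333412824$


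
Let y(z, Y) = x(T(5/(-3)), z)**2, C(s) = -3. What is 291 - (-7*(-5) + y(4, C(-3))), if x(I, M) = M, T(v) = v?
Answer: 240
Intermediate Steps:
y(z, Y) = z**2
291 - (-7*(-5) + y(4, C(-3))) = 291 - (-7*(-5) + 4**2) = 291 - (35 + 16) = 291 - 1*51 = 291 - 51 = 240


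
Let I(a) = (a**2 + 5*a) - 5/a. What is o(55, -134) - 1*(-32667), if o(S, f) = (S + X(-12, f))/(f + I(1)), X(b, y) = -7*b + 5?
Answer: 4344567/133 ≈ 32666.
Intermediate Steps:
X(b, y) = 5 - 7*b
I(a) = a**2 - 5/a + 5*a
o(S, f) = (89 + S)/(1 + f) (o(S, f) = (S + (5 - 7*(-12)))/(f + (-5 + 1**2*(5 + 1))/1) = (S + (5 + 84))/(f + 1*(-5 + 1*6)) = (S + 89)/(f + 1*(-5 + 6)) = (89 + S)/(f + 1*1) = (89 + S)/(f + 1) = (89 + S)/(1 + f))
o(55, -134) - 1*(-32667) = (89 + 55)/(1 - 134) - 1*(-32667) = 144/(-133) + 32667 = -1/133*144 + 32667 = -144/133 + 32667 = 4344567/133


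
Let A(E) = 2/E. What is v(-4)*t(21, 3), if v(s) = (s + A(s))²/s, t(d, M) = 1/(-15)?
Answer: 27/80 ≈ 0.33750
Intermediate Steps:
t(d, M) = -1/15
v(s) = (s + 2/s)²/s
v(-4)*t(21, 3) = ((2 + (-4)²)²/(-4)³)*(-1/15) = -(2 + 16)²/64*(-1/15) = -1/64*18²*(-1/15) = -1/64*324*(-1/15) = -81/16*(-1/15) = 27/80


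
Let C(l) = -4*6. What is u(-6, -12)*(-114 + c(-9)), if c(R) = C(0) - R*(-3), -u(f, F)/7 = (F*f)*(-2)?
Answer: -166320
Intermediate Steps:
u(f, F) = 14*F*f (u(f, F) = -7*F*f*(-2) = -(-14)*F*f = 14*F*f)
C(l) = -24
c(R) = -24 + 3*R (c(R) = -24 - R*(-3) = -24 - (-3)*R = -24 + 3*R)
u(-6, -12)*(-114 + c(-9)) = (14*(-12)*(-6))*(-114 + (-24 + 3*(-9))) = 1008*(-114 + (-24 - 27)) = 1008*(-114 - 51) = 1008*(-165) = -166320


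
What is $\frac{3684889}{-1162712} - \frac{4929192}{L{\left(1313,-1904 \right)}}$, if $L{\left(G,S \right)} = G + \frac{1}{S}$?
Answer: $- \frac{3640491757744285}{968907675704} \approx -3757.3$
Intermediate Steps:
$\frac{3684889}{-1162712} - \frac{4929192}{L{\left(1313,-1904 \right)}} = \frac{3684889}{-1162712} - \frac{4929192}{1313 + \frac{1}{-1904}} = 3684889 \left(- \frac{1}{1162712}\right) - \frac{4929192}{1313 - \frac{1}{1904}} = - \frac{3684889}{1162712} - \frac{4929192}{\frac{2499951}{1904}} = - \frac{3684889}{1162712} - \frac{3128393856}{833317} = - \frac{3640491757744285}{968907675704}$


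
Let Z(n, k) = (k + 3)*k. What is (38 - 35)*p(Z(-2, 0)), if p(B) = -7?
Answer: -21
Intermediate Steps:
Z(n, k) = k*(3 + k) (Z(n, k) = (3 + k)*k = k*(3 + k))
(38 - 35)*p(Z(-2, 0)) = (38 - 35)*(-7) = 3*(-7) = -21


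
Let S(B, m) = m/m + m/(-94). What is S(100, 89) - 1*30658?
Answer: -2881847/94 ≈ -30658.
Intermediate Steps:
S(B, m) = 1 - m/94 (S(B, m) = 1 + m*(-1/94) = 1 - m/94)
S(100, 89) - 1*30658 = (1 - 1/94*89) - 1*30658 = (1 - 89/94) - 30658 = 5/94 - 30658 = -2881847/94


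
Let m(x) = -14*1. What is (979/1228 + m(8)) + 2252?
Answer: 2749243/1228 ≈ 2238.8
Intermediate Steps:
m(x) = -14
(979/1228 + m(8)) + 2252 = (979/1228 - 14) + 2252 = -16213/1228 + 2252 = 2749243/1228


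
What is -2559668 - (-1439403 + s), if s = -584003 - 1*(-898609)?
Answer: -1434871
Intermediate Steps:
s = 314606 (s = -584003 + 898609 = 314606)
-2559668 - (-1439403 + s) = -2559668 - (-1439403 + 314606) = -2559668 - 1*(-1124797) = -2559668 + 1124797 = -1434871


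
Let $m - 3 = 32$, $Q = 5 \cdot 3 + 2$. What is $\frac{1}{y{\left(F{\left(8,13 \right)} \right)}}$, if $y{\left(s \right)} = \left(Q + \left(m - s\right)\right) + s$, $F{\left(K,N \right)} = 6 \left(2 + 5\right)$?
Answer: $\frac{1}{52} \approx 0.019231$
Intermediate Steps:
$Q = 17$ ($Q = 15 + 2 = 17$)
$m = 35$ ($m = 3 + 32 = 35$)
$F{\left(K,N \right)} = 42$ ($F{\left(K,N \right)} = 6 \cdot 7 = 42$)
$y{\left(s \right)} = 52$ ($y{\left(s \right)} = \left(17 - \left(-35 + s\right)\right) + s = \left(52 - s\right) + s = 52$)
$\frac{1}{y{\left(F{\left(8,13 \right)} \right)}} = \frac{1}{52}$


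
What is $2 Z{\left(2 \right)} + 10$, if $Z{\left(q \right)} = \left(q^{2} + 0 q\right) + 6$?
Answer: $30$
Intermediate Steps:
$Z{\left(q \right)} = 6 + q^{2}$ ($Z{\left(q \right)} = \left(q^{2} + 0\right) + 6 = q^{2} + 6 = 6 + q^{2}$)
$2 Z{\left(2 \right)} + 10 = 2 \left(6 + 2^{2}\right) + 10 = 2 \left(6 + 4\right) + 10 = 2 \cdot 10 + 10 = 20 + 10 = 30$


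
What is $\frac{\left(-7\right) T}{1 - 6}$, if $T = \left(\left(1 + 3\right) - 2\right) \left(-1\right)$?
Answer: $- \frac{14}{5} \approx -2.8$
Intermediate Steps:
$T = -2$ ($T = \left(4 - 2\right) \left(-1\right) = 2 \left(-1\right) = -2$)
$\frac{\left(-7\right) T}{1 - 6} = \frac{\left(-7\right) \left(-2\right)}{1 - 6} = \frac{14}{-5} = 14 \left(- \frac{1}{5}\right) = - \frac{14}{5}$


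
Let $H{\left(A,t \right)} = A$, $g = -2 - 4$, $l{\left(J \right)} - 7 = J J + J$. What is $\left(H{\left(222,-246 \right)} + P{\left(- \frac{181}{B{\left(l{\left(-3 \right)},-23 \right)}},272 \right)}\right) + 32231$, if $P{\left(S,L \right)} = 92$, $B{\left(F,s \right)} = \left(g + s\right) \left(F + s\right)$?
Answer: $32545$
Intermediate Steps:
$l{\left(J \right)} = 7 + J + J^{2}$ ($l{\left(J \right)} = 7 + \left(J J + J\right) = 7 + \left(J^{2} + J\right) = 7 + \left(J + J^{2}\right) = 7 + J + J^{2}$)
$g = -6$ ($g = -2 - 4 = -6$)
$B{\left(F,s \right)} = \left(-6 + s\right) \left(F + s\right)$
$\left(H{\left(222,-246 \right)} + P{\left(- \frac{181}{B{\left(l{\left(-3 \right)},-23 \right)}},272 \right)}\right) + 32231 = \left(222 + 92\right) + 32231 = 314 + 32231 = 32545$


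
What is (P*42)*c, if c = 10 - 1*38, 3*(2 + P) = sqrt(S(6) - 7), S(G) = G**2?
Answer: 2352 - 392*sqrt(29) ≈ 241.02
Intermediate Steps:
P = -2 + sqrt(29)/3 (P = -2 + sqrt(6**2 - 7)/3 = -2 + sqrt(36 - 7)/3 = -2 + sqrt(29)/3 ≈ -0.20495)
c = -28 (c = 10 - 38 = -28)
(P*42)*c = ((-2 + sqrt(29)/3)*42)*(-28) = (-84 + 14*sqrt(29))*(-28) = 2352 - 392*sqrt(29)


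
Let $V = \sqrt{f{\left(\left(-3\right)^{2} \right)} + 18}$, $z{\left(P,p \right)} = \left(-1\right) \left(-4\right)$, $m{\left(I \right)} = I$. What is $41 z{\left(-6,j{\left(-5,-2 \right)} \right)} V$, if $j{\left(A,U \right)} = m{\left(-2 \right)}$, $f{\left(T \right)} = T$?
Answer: $492 \sqrt{3} \approx 852.17$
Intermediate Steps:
$j{\left(A,U \right)} = -2$
$z{\left(P,p \right)} = 4$
$V = 3 \sqrt{3}$ ($V = \sqrt{\left(-3\right)^{2} + 18} = \sqrt{9 + 18} = \sqrt{27} = 3 \sqrt{3} \approx 5.1962$)
$41 z{\left(-6,j{\left(-5,-2 \right)} \right)} V = 41 \cdot 4 \cdot 3 \sqrt{3} = 164 \cdot 3 \sqrt{3} = 492 \sqrt{3}$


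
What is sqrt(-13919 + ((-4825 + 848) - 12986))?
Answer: I*sqrt(30882) ≈ 175.73*I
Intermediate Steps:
sqrt(-13919 + ((-4825 + 848) - 12986)) = sqrt(-13919 + (-3977 - 12986)) = sqrt(-13919 - 16963) = sqrt(-30882) = I*sqrt(30882)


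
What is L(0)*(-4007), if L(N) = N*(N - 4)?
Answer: 0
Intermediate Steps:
L(N) = N*(-4 + N)
L(0)*(-4007) = (0*(-4 + 0))*(-4007) = (0*(-4))*(-4007) = 0*(-4007) = 0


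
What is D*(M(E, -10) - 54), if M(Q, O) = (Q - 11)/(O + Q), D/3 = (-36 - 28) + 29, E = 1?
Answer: 16660/3 ≈ 5553.3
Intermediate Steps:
D = -105 (D = 3*((-36 - 28) + 29) = 3*(-64 + 29) = 3*(-35) = -105)
M(Q, O) = (-11 + Q)/(O + Q)
D*(M(E, -10) - 54) = -105*((-11 + 1)/(-10 + 1) - 54) = -105*(-10/(-9) - 54) = -105*(-1/9*(-10) - 54) = -105*(10/9 - 54) = -105*(-476/9) = 16660/3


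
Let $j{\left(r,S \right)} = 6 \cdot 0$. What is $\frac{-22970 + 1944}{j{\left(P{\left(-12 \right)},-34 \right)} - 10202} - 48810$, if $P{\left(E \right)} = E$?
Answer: $- \frac{248969297}{5101} \approx -48808.0$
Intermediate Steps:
$j{\left(r,S \right)} = 0$
$\frac{-22970 + 1944}{j{\left(P{\left(-12 \right)},-34 \right)} - 10202} - 48810 = \frac{-22970 + 1944}{0 - 10202} - 48810 = - \frac{21026}{-10202} - 48810 = \left(-21026\right) \left(- \frac{1}{10202}\right) - 48810 = \frac{10513}{5101} - 48810 = - \frac{248969297}{5101}$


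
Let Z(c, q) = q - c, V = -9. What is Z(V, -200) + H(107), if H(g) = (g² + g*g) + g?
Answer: 22814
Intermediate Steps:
H(g) = g + 2*g² (H(g) = (g² + g²) + g = 2*g² + g = g + 2*g²)
Z(V, -200) + H(107) = (-200 - 1*(-9)) + 107*(1 + 2*107) = (-200 + 9) + 107*(1 + 214) = -191 + 107*215 = -191 + 23005 = 22814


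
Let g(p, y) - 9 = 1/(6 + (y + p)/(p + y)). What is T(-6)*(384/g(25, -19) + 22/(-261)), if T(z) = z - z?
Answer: 0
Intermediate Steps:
g(p, y) = 64/7 (g(p, y) = 9 + 1/(6 + (y + p)/(p + y)) = 9 + 1/(6 + (p + y)/(p + y)) = 9 + 1/(6 + 1) = 9 + 1/7 = 9 + ⅐ = 64/7)
T(z) = 0
T(-6)*(384/g(25, -19) + 22/(-261)) = 0*(384/(64/7) + 22/(-261)) = 0*(384*(7/64) + 22*(-1/261)) = 0*(42 - 22/261) = 0*(10940/261) = 0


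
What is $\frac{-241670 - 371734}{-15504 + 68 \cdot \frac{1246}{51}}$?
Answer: $\frac{460053}{10382} \approx 44.313$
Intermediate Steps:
$\frac{-241670 - 371734}{-15504 + 68 \cdot \frac{1246}{51}} = - \frac{613404}{-15504 + 68 \cdot 1246 \cdot \frac{1}{51}} = - \frac{613404}{-15504 + 68 \cdot \frac{1246}{51}} = - \frac{613404}{-15504 + \frac{4984}{3}} = - \frac{613404}{- \frac{41528}{3}} = \left(-613404\right) \left(- \frac{3}{41528}\right) = \frac{460053}{10382}$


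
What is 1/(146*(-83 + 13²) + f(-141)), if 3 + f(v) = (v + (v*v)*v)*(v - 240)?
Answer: 1/1068093475 ≈ 9.3625e-10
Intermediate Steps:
f(v) = -3 + (-240 + v)*(v + v³) (f(v) = -3 + (v + (v*v)*v)*(v - 240) = -3 + (v + v²*v)*(-240 + v) = -3 + (v + v³)*(-240 + v) = -3 + (-240 + v)*(v + v³))
1/(146*(-83 + 13²) + f(-141)) = 1/(146*(-83 + 13²) + (-3 + (-141)² + (-141)⁴ - 240*(-141) - 240*(-141)³)) = 1/(146*(-83 + 169) + (-3 + 19881 + 395254161 + 33840 - 240*(-2803221))) = 1/(146*86 + (-3 + 19881 + 395254161 + 33840 + 672773040)) = 1/(12556 + 1068080919) = 1/1068093475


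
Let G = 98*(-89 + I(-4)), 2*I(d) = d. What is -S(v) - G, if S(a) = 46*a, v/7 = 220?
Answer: -61922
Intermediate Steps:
v = 1540 (v = 7*220 = 1540)
I(d) = d/2
G = -8918 (G = 98*(-89 + (1/2)*(-4)) = 98*(-89 - 2) = 98*(-91) = -8918)
-S(v) - G = -46*1540 - 1*(-8918) = -1*70840 + 8918 = -70840 + 8918 = -61922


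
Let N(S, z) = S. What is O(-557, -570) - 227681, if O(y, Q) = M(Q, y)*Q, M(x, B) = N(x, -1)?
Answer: 97219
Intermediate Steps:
M(x, B) = x
O(y, Q) = Q² (O(y, Q) = Q*Q = Q²)
O(-557, -570) - 227681 = (-570)² - 227681 = 324900 - 227681 = 97219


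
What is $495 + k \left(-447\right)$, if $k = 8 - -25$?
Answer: $-14256$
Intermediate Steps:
$k = 33$ ($k = 8 + 25 = 33$)
$495 + k \left(-447\right) = 495 + 33 \left(-447\right) = 495 - 14751 = -14256$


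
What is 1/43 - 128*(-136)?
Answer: 748545/43 ≈ 17408.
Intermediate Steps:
1/43 - 128*(-136) = 1/43 + 17408 = 748545/43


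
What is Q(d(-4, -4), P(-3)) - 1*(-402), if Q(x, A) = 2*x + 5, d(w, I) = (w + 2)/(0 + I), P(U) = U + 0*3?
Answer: 408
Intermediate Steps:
P(U) = U (P(U) = U + 0 = U)
d(w, I) = (2 + w)/I
Q(x, A) = 5 + 2*x
Q(d(-4, -4), P(-3)) - 1*(-402) = (5 + 2*((2 - 4)/(-4))) - 1*(-402) = (5 + 2*(-¼*(-2))) + 402 = (5 + 2*(½)) + 402 = (5 + 1) + 402 = 6 + 402 = 408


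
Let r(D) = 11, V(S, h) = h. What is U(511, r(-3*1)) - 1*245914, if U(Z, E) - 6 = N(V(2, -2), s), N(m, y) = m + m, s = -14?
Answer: -245912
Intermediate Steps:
N(m, y) = 2*m
U(Z, E) = 2 (U(Z, E) = 6 + 2*(-2) = 6 - 4 = 2)
U(511, r(-3*1)) - 1*245914 = 2 - 1*245914 = 2 - 245914 = -245912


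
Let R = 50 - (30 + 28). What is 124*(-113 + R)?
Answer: -15004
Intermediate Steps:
R = -8 (R = 50 - 1*58 = 50 - 58 = -8)
124*(-113 + R) = 124*(-113 - 8) = 124*(-121) = -15004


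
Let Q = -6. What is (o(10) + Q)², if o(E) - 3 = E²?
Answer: 9409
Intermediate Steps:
o(E) = 3 + E²
(o(10) + Q)² = ((3 + 10²) - 6)² = ((3 + 100) - 6)² = (103 - 6)² = 97² = 9409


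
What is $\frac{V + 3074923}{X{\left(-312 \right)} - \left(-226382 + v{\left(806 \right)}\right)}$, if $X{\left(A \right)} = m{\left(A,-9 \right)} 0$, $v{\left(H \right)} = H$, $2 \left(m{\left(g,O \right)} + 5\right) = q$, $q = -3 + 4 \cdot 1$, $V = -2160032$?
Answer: $\frac{914891}{225576} \approx 4.0558$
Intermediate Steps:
$q = 1$ ($q = -3 + 4 = 1$)
$m{\left(g,O \right)} = - \frac{9}{2}$ ($m{\left(g,O \right)} = -5 + \frac{1}{2} \cdot 1 = -5 + \frac{1}{2} = - \frac{9}{2}$)
$X{\left(A \right)} = 0$ ($X{\left(A \right)} = \left(- \frac{9}{2}\right) 0 = 0$)
$\frac{V + 3074923}{X{\left(-312 \right)} - \left(-226382 + v{\left(806 \right)}\right)} = \frac{-2160032 + 3074923}{0 + \left(226382 - 806\right)} = \frac{914891}{0 + \left(226382 - 806\right)} = \frac{914891}{0 + 225576} = \frac{914891}{225576}$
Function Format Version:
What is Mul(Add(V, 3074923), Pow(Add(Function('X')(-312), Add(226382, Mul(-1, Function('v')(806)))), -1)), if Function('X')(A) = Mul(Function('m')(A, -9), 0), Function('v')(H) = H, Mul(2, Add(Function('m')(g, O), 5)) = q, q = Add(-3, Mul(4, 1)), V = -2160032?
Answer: Rational(914891, 225576) ≈ 4.0558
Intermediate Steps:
q = 1 (q = Add(-3, 4) = 1)
Function('m')(g, O) = Rational(-9, 2) (Function('m')(g, O) = Add(-5, Mul(Rational(1, 2), 1)) = Add(-5, Rational(1, 2)) = Rational(-9, 2))
Function('X')(A) = 0 (Function('X')(A) = Mul(Rational(-9, 2), 0) = 0)
Mul(Add(V, 3074923), Pow(Add(Function('X')(-312), Add(226382, Mul(-1, Function('v')(806)))), -1)) = Mul(Add(-2160032, 3074923), Pow(Add(0, Add(226382, Mul(-1, 806))), -1)) = Mul(914891, Pow(Add(0, Add(226382, -806)), -1)) = Mul(914891, Pow(Add(0, 225576), -1)) = Mul(914891, Pow(225576, -1)) = Mul(914891, Rational(1, 225576)) = Rational(914891, 225576)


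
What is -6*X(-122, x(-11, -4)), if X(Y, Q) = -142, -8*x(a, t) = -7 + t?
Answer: 852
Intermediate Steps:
x(a, t) = 7/8 - t/8 (x(a, t) = -(-7 + t)/8 = 7/8 - t/8)
-6*X(-122, x(-11, -4)) = -6*(-142) = 852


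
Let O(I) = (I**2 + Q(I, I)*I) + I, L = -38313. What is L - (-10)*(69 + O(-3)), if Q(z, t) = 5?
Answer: -37713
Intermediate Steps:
O(I) = I**2 + 6*I (O(I) = (I**2 + 5*I) + I = I**2 + 6*I)
L - (-10)*(69 + O(-3)) = -38313 - (-10)*(69 - 3*(6 - 3)) = -38313 - (-10)*(69 - 3*3) = -38313 - (-10)*(69 - 9) = -38313 - (-10)*60 = -38313 - 1*(-600) = -38313 + 600 = -37713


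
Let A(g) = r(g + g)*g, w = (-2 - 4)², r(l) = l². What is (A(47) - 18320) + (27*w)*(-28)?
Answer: 369756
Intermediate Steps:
w = 36 (w = (-6)² = 36)
A(g) = 4*g³ (A(g) = (g + g)²*g = (2*g)²*g = (4*g²)*g = 4*g³)
(A(47) - 18320) + (27*w)*(-28) = (4*47³ - 18320) + (27*36)*(-28) = (4*103823 - 18320) + 972*(-28) = (415292 - 18320) - 27216 = 396972 - 27216 = 369756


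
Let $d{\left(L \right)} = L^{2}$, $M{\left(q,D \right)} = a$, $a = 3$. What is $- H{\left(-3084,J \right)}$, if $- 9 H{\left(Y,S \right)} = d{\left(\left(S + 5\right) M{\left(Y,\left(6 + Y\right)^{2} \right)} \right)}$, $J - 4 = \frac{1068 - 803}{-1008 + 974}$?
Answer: $\frac{1681}{1156} \approx 1.4542$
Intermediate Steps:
$M{\left(q,D \right)} = 3$
$J = - \frac{129}{34}$ ($J = 4 + \frac{1068 - 803}{-1008 + 974} = 4 + \frac{265}{-34} = 4 + 265 \left(- \frac{1}{34}\right) = 4 - \frac{265}{34} = - \frac{129}{34} \approx -3.7941$)
$H{\left(Y,S \right)} = - \frac{\left(15 + 3 S\right)^{2}}{9}$ ($H{\left(Y,S \right)} = - \frac{\left(\left(S + 5\right) 3\right)^{2}}{9} = - \frac{\left(\left(5 + S\right) 3\right)^{2}}{9} = - \frac{\left(15 + 3 S\right)^{2}}{9}$)
$- H{\left(-3084,J \right)} = - \left(-1\right) \left(5 - \frac{129}{34}\right)^{2} = - \left(-1\right) \left(\frac{41}{34}\right)^{2} = - \frac{\left(-1\right) 1681}{1156} = \left(-1\right) \left(- \frac{1681}{1156}\right) = \frac{1681}{1156}$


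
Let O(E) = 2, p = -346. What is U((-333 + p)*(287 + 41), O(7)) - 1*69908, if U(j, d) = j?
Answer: -292620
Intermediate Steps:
U((-333 + p)*(287 + 41), O(7)) - 1*69908 = (-333 - 346)*(287 + 41) - 1*69908 = -679*328 - 69908 = -222712 - 69908 = -292620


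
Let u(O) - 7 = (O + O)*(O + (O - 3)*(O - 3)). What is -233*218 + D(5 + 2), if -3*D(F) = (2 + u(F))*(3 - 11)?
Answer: -149734/3 ≈ -49911.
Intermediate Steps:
u(O) = 7 + 2*O*(O + (-3 + O)²) (u(O) = 7 + (O + O)*(O + (O - 3)*(O - 3)) = 7 + (2*O)*(O + (-3 + O)*(-3 + O)) = 7 + (2*O)*(O + (-3 + O)²) = 7 + 2*O*(O + (-3 + O)²))
D(F) = 24 + 16*F²/3 + 16*F*(-3 + F)²/3 (D(F) = -(2 + (7 + 2*F² + 2*F*(-3 + F)²))*(3 - 11)/3 = -(9 + 2*F² + 2*F*(-3 + F)²)*(-8)/3 = -(-72 - 16*F² - 16*F*(-3 + F)²)/3 = 24 + 16*F²/3 + 16*F*(-3 + F)²/3)
-233*218 + D(5 + 2) = -233*218 + (24 + 16*(5 + 2)²/3 + 16*(5 + 2)*(-3 + (5 + 2))²/3) = -50794 + (24 + (16/3)*7² + (16/3)*7*(-3 + 7)²) = -50794 + (24 + (16/3)*49 + (16/3)*7*4²) = -50794 + (24 + 784/3 + (16/3)*7*16) = -50794 + (24 + 784/3 + 1792/3) = -50794 + 2648/3 = -149734/3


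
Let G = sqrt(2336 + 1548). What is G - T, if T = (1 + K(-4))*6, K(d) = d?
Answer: 18 + 2*sqrt(971) ≈ 80.322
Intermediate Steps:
G = 2*sqrt(971) (G = sqrt(3884) = 2*sqrt(971) ≈ 62.322)
T = -18 (T = (1 - 4)*6 = -3*6 = -18)
G - T = 2*sqrt(971) - 1*(-18) = 2*sqrt(971) + 18 = 18 + 2*sqrt(971)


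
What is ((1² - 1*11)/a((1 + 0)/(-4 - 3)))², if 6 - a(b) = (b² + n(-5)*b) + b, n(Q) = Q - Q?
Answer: 2401/900 ≈ 2.6678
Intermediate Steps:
n(Q) = 0
a(b) = 6 - b - b² (a(b) = 6 - ((b² + 0*b) + b) = 6 - ((b² + 0) + b) = 6 - (b² + b) = 6 - (b + b²) = 6 + (-b - b²) = 6 - b - b²)
((1² - 1*11)/a((1 + 0)/(-4 - 3)))² = ((1² - 1*11)/(6 - (1 + 0)/(-4 - 3) - ((1 + 0)/(-4 - 3))²))² = ((1 - 11)/(6 - 1/(-7) - (1/(-7))²))² = (-10/(6 - (-1)/7 - (1*(-⅐))²))² = (-10/(6 - 1*(-⅐) - (-⅐)²))² = (-10/(6 + ⅐ - 1*1/49))² = (-10/(6 + ⅐ - 1/49))² = (-10/300/49)² = (-10*49/300)² = (-49/30)² = 2401/900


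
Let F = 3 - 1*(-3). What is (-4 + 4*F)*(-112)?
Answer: -2240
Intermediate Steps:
F = 6 (F = 3 + 3 = 6)
(-4 + 4*F)*(-112) = (-4 + 4*6)*(-112) = (-4 + 24)*(-112) = 20*(-112) = -2240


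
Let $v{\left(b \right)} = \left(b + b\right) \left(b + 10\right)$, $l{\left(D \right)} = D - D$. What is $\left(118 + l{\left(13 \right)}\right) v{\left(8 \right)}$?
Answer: $33984$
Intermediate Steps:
$l{\left(D \right)} = 0$
$v{\left(b \right)} = 2 b \left(10 + b\right)$
$\left(118 + l{\left(13 \right)}\right) v{\left(8 \right)} = \left(118 + 0\right) 2 \cdot 8 \left(10 + 8\right) = 118 \cdot 2 \cdot 8 \cdot 18 = 118 \cdot 288 = 33984$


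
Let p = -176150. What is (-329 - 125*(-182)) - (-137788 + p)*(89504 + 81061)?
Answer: 53546857391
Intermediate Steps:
(-329 - 125*(-182)) - (-137788 + p)*(89504 + 81061) = (-329 - 125*(-182)) - (-137788 - 176150)*(89504 + 81061) = (-329 + 22750) - (-313938)*170565 = 22421 - 1*(-53546834970) = 22421 + 53546834970 = 53546857391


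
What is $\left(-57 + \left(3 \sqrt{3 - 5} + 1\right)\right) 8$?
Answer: $-448 + 24 i \sqrt{2} \approx -448.0 + 33.941 i$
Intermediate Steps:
$\left(-57 + \left(3 \sqrt{3 - 5} + 1\right)\right) 8 = \left(-57 + \left(3 \sqrt{-2} + 1\right)\right) 8 = \left(-57 + \left(3 i \sqrt{2} + 1\right)\right) 8 = \left(-57 + \left(1 + 3 i \sqrt{2}\right)\right) 8 = \left(-56 + 3 i \sqrt{2}\right) 8 = -448 + 24 i \sqrt{2}$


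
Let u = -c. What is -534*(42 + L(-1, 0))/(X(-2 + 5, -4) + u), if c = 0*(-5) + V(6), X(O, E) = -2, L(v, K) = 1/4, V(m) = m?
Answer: 45123/16 ≈ 2820.2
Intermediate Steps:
L(v, K) = ¼
c = 6 (c = 0*(-5) + 6 = 0 + 6 = 6)
u = -6 (u = -1*6 = -6)
-534*(42 + L(-1, 0))/(X(-2 + 5, -4) + u) = -534*(42 + ¼)/(-2 - 6) = -45123/(2*(-8)) = -45123*(-1)/(2*8) = -534*(-169/32) = 45123/16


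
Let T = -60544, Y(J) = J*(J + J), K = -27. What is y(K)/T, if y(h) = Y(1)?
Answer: -1/30272 ≈ -3.3034e-5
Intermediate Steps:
Y(J) = 2*J² (Y(J) = J*(2*J) = 2*J²)
y(h) = 2 (y(h) = 2*1² = 2*1 = 2)
y(K)/T = 2/(-60544) = 2*(-1/60544) = -1/30272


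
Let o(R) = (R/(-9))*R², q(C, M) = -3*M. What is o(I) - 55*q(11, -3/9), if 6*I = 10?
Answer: -13490/243 ≈ -55.514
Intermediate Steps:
I = 5/3 (I = (⅙)*10 = 5/3 ≈ 1.6667)
o(R) = -R³/9 (o(R) = (R*(-⅑))*R² = (-R/9)*R² = -R³/9)
o(I) - 55*q(11, -3/9) = -(5/3)³/9 - (-165)*(-3/9) = -⅑*125/27 - (-165)*(-3*⅑) = -125/243 - (-165)*(-1)/3 = -125/243 - 55*1 = -125/243 - 55 = -13490/243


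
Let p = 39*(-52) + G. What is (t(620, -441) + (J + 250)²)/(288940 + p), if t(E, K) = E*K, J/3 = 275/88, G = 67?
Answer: -13193255/18366656 ≈ -0.71833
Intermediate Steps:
J = 75/8 (J = 3*(275/88) = 3*(275*(1/88)) = 3*(25/8) = 75/8 ≈ 9.3750)
p = -1961 (p = 39*(-52) + 67 = -2028 + 67 = -1961)
(t(620, -441) + (J + 250)²)/(288940 + p) = (620*(-441) + (75/8 + 250)²)/(288940 - 1961) = (-273420 + (2075/8)²)/286979 = (-273420 + 4305625/64)*(1/286979) = -13193255/64*1/286979 = -13193255/18366656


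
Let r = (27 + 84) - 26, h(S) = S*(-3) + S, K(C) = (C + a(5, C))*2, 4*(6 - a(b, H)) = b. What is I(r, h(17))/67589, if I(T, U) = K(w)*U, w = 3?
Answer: -527/67589 ≈ -0.0077971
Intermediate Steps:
a(b, H) = 6 - b/4
K(C) = 19/2 + 2*C (K(C) = (C + (6 - 1/4*5))*2 = (C + (6 - 5/4))*2 = (C + 19/4)*2 = (19/4 + C)*2 = 19/2 + 2*C)
h(S) = -2*S (h(S) = -3*S + S = -2*S)
r = 85 (r = 111 - 26 = 85)
I(T, U) = 31*U/2 (I(T, U) = (19/2 + 2*3)*U = (19/2 + 6)*U = 31*U/2)
I(r, h(17))/67589 = (31*(-2*17)/2)/67589 = ((31/2)*(-34))*(1/67589) = -527*1/67589 = -527/67589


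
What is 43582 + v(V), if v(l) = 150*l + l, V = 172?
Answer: 69554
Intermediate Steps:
v(l) = 151*l
43582 + v(V) = 43582 + 151*172 = 43582 + 25972 = 69554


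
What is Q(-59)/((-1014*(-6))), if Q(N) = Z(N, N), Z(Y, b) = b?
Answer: -59/6084 ≈ -0.0096976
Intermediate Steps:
Q(N) = N
Q(-59)/((-1014*(-6))) = -59/((-1014*(-6))) = -59/6084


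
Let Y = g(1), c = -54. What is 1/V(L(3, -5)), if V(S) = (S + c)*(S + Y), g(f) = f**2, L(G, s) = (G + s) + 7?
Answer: -1/294 ≈ -0.0034014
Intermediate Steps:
L(G, s) = 7 + G + s
Y = 1 (Y = 1**2 = 1)
V(S) = (1 + S)*(-54 + S) (V(S) = (S - 54)*(S + 1) = (-54 + S)*(1 + S) = (1 + S)*(-54 + S))
1/V(L(3, -5)) = 1/(-54 + (7 + 3 - 5)**2 - 53*(7 + 3 - 5)) = 1/(-54 + 5**2 - 53*5) = 1/(-54 + 25 - 265) = 1/(-294) = -1/294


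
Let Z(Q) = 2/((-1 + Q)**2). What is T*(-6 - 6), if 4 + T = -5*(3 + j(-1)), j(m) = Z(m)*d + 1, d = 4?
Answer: 408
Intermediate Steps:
Z(Q) = 2/(-1 + Q)**2
j(m) = 1 + 8/(-1 + m)**2 (j(m) = (2/(-1 + m)**2)*4 + 1 = 8/(-1 + m)**2 + 1 = 1 + 8/(-1 + m)**2)
T = -34 (T = -4 - 5*(3 + (1 + 8/(-1 - 1)**2)) = -4 - 5*(3 + (1 + 8/(-2)**2)) = -4 - 5*(3 + (1 + 8*(1/4))) = -4 - 5*(3 + (1 + 2)) = -4 - 5*(3 + 3) = -4 - 5*6 = -4 - 30 = -34)
T*(-6 - 6) = -34*(-6 - 6) = -34*(-12) = 408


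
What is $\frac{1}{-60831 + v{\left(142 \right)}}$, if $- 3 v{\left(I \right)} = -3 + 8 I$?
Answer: $- \frac{3}{183626} \approx -1.6338 \cdot 10^{-5}$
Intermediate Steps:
$v{\left(I \right)} = 1 - \frac{8 I}{3}$ ($v{\left(I \right)} = - \frac{-3 + 8 I}{3} = 1 - \frac{8 I}{3}$)
$\frac{1}{-60831 + v{\left(142 \right)}} = \frac{1}{-60831 + \left(1 - \frac{1136}{3}\right)} = \frac{1}{-60831 - \frac{1133}{3}} = \frac{1}{- \frac{183626}{3}} = - \frac{3}{183626}$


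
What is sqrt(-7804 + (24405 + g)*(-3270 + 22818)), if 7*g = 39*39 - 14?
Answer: 2*sqrt(5895551879)/7 ≈ 21938.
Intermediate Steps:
g = 1507/7 (g = (39*39 - 14)/7 = (1521 - 14)/7 = (1/7)*1507 = 1507/7 ≈ 215.29)
sqrt(-7804 + (24405 + g)*(-3270 + 22818)) = sqrt(-7804 + (24405 + 1507/7)*(-3270 + 22818)) = sqrt(-7804 + (172342/7)*19548) = sqrt(-7804 + 3368941416/7) = sqrt(3368886788/7) = 2*sqrt(5895551879)/7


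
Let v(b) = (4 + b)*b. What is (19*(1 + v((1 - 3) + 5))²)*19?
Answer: 174724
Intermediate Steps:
v(b) = b*(4 + b)
(19*(1 + v((1 - 3) + 5))²)*19 = (19*(1 + ((1 - 3) + 5)*(4 + ((1 - 3) + 5)))²)*19 = (19*(1 + (-2 + 5)*(4 + (-2 + 5)))²)*19 = (19*(1 + 3*(4 + 3))²)*19 = (19*(1 + 3*7)²)*19 = (19*(1 + 21)²)*19 = (19*22²)*19 = (19*484)*19 = 9196*19 = 174724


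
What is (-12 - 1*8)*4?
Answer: -80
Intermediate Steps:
(-12 - 1*8)*4 = (-12 - 8)*4 = -20*4 = -80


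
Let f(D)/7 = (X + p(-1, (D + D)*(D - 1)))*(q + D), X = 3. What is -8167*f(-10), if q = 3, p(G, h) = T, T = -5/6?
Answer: 5202379/6 ≈ 8.6706e+5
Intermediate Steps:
T = -⅚ (T = -5*⅙ = -⅚ ≈ -0.83333)
p(G, h) = -⅚
f(D) = 91/2 + 91*D/6 (f(D) = 7*((3 - ⅚)*(3 + D)) = 7*(13*(3 + D)/6) = 7*(13/2 + 13*D/6) = 91/2 + 91*D/6)
-8167*f(-10) = -8167*(91/2 + (91/6)*(-10)) = -8167*(91/2 - 455/3) = -8167*(-637/6) = 5202379/6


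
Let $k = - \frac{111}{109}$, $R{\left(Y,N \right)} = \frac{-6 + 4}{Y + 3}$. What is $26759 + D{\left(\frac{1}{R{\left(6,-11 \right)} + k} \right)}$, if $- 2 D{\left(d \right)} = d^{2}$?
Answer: $\frac{79263958741}{2962178} \approx 26759.0$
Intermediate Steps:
$R{\left(Y,N \right)} = - \frac{2}{3 + Y}$
$k = - \frac{111}{109}$ ($k = \left(-111\right) \frac{1}{109} = - \frac{111}{109} \approx -1.0183$)
$D{\left(d \right)} = - \frac{d^{2}}{2}$
$26759 + D{\left(\frac{1}{R{\left(6,-11 \right)} + k} \right)} = 26759 - \frac{\left(\frac{1}{- \frac{2}{3 + 6} - \frac{111}{109}}\right)^{2}}{2} = 26759 - \frac{\left(\frac{1}{- \frac{2}{9} - \frac{111}{109}}\right)^{2}}{2} = 26759 - \frac{\left(\frac{1}{- \frac{1217}{981}}\right)^{2}}{2} = 26759 - \frac{\left(- \frac{981}{1217}\right)^{2}}{2} = 26759 - \frac{962361}{2962178} = \frac{79263958741}{2962178}$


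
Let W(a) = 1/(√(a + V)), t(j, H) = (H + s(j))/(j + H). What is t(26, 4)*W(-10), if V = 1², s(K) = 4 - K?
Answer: I/5 ≈ 0.2*I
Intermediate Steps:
V = 1
t(j, H) = (4 + H - j)/(H + j) (t(j, H) = (H + (4 - j))/(j + H) = (4 + H - j)/(H + j))
W(a) = (1 + a)^(-½) (W(a) = 1/(√(a + 1)) = 1/(√(1 + a)) = (1 + a)^(-½))
t(26, 4)*W(-10) = ((4 + 4 - 1*26)/(4 + 26))/√(1 - 10) = ((4 + 4 - 26)/30)/√(-9) = ((1/30)*(-18))*(-I/3) = -(-1)*I/5 = I/5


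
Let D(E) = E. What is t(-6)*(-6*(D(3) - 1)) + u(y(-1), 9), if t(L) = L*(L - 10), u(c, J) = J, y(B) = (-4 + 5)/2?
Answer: -1143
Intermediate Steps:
y(B) = 1/2 (y(B) = 1*(1/2) = 1/2)
t(L) = L*(-10 + L)
t(-6)*(-6*(D(3) - 1)) + u(y(-1), 9) = (-6*(-10 - 6))*(-6*(3 - 1)) + 9 = (-6*(-16))*(-6*2) + 9 = 96*(-12) + 9 = -1152 + 9 = -1143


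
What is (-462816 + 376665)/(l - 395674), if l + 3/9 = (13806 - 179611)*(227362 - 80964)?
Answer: 258453/72821748193 ≈ 3.5491e-6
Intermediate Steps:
l = -72820561171/3 (l = -⅓ + (13806 - 179611)*(227362 - 80964) = -⅓ - 165805*146398 = -⅓ - 24273520390 = -72820561171/3 ≈ -2.4274e+10)
(-462816 + 376665)/(l - 395674) = (-462816 + 376665)/(-72820561171/3 - 395674) = -86151/(-72821748193/3) = -86151*(-3/72821748193) = 258453/72821748193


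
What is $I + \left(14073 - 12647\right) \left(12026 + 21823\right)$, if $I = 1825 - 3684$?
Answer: $48266815$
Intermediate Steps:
$I = -1859$
$I + \left(14073 - 12647\right) \left(12026 + 21823\right) = -1859 + \left(14073 - 12647\right) \left(12026 + 21823\right) = -1859 + 1426 \cdot 33849 = -1859 + 48268674 = 48266815$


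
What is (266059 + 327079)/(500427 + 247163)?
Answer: 296569/373795 ≈ 0.79340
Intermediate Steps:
(266059 + 327079)/(500427 + 247163) = 593138/747590 = 593138*(1/747590) = 296569/373795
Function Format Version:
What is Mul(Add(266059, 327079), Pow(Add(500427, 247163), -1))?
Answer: Rational(296569, 373795) ≈ 0.79340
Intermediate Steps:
Mul(Add(266059, 327079), Pow(Add(500427, 247163), -1)) = Mul(593138, Pow(747590, -1)) = Mul(593138, Rational(1, 747590)) = Rational(296569, 373795)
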